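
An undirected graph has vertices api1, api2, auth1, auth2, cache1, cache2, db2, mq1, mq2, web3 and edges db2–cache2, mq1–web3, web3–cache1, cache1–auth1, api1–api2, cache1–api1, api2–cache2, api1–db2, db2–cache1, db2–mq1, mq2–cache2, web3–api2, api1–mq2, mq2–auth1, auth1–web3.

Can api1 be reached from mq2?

Explore from mq2.
Distance 1: reach api1, auth1, cache2.
Found api1.

Yes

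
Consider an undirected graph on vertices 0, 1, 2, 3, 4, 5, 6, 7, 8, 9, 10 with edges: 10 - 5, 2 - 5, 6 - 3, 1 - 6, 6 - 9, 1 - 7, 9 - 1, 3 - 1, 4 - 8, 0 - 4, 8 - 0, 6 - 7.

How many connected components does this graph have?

3

From 0: component {0, 4, 8}.
From 1: component {1, 3, 6, 7, 9}.
From 2: component {2, 5, 10}.
That's 3 components.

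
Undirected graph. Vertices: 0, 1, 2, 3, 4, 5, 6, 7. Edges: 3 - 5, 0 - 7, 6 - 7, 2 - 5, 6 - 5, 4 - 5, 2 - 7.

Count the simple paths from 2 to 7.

2–5–6–7
2–7

2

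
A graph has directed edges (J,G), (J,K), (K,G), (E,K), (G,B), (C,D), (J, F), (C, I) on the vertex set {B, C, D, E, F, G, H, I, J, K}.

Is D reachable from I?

No

I has no outgoing edges, so nothing is reachable from it.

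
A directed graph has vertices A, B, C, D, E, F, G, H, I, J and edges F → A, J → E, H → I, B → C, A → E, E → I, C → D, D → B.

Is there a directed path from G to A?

G has no outgoing edges, so nothing is reachable from it.

No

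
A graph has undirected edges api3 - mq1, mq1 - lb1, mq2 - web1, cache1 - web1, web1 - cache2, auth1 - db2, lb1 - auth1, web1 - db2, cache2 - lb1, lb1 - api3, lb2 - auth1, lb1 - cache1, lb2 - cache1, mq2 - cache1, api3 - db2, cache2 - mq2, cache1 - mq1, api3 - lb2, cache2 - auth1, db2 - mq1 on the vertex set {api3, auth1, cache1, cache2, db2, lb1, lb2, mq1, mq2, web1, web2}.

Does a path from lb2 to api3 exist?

Yes

Explore from lb2.
Distance 1: reach api3, auth1, cache1.
Found api3.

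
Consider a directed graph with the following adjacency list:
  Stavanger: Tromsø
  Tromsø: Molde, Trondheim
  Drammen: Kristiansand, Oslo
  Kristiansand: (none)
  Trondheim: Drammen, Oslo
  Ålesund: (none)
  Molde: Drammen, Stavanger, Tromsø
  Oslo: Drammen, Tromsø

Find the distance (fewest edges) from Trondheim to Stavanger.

Distance 0: Trondheim.
Distance 1: Drammen, Oslo.
Distance 2: Kristiansand, Tromsø.
Distance 3: Molde.
Distance 4: Stavanger — contains Stavanger.

4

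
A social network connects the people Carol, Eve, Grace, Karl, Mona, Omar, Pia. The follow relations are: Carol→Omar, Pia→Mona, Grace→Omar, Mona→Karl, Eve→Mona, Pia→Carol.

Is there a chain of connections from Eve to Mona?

Yes

Explore from Eve.
Distance 1: reach Mona.
Found Mona.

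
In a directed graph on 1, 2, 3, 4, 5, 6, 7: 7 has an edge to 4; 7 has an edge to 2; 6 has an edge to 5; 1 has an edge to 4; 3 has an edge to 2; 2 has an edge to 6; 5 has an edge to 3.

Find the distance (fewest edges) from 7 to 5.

Distance 0: 7.
Distance 1: 2, 4.
Distance 2: 6.
Distance 3: 5 — contains 5.

3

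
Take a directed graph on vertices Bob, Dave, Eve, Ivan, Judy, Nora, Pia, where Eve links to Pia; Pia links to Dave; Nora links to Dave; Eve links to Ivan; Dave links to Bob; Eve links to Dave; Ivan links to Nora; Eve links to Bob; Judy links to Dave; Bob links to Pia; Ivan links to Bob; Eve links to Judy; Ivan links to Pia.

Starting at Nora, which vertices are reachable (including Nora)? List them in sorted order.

Start at Nora.
Its neighbours: Dave.
Then their neighbours: Bob.
Then next layer: Pia.
Nothing further is reachable.

Bob, Dave, Nora, Pia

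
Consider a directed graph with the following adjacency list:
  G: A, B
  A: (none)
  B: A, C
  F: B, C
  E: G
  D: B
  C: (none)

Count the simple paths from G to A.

2

G→A
G→B→A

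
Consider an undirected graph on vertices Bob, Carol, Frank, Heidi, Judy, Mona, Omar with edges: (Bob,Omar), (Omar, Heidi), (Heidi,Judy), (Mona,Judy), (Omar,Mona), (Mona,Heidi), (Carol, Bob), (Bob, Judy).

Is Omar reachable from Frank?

No

Frank has no edges, so nothing is reachable from it.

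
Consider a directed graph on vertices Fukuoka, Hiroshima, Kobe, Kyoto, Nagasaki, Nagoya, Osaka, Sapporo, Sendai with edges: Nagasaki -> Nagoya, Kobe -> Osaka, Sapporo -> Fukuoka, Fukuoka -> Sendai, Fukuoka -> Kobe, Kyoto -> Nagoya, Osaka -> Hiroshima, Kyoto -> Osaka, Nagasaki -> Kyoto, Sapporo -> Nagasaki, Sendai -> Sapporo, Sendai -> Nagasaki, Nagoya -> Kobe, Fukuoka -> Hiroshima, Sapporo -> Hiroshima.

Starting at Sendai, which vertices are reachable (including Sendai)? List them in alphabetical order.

Fukuoka, Hiroshima, Kobe, Kyoto, Nagasaki, Nagoya, Osaka, Sapporo, Sendai

Start at Sendai.
Its neighbours: Nagasaki, Sapporo.
Then their neighbours: Fukuoka, Hiroshima, Kyoto, Nagoya.
Then next layer: Kobe, Osaka.
Every vertex is now reached.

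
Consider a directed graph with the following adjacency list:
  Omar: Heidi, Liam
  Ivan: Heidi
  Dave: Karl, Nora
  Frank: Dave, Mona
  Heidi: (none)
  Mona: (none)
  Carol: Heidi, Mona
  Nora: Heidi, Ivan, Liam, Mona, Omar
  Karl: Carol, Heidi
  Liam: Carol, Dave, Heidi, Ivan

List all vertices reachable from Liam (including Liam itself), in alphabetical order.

Carol, Dave, Heidi, Ivan, Karl, Liam, Mona, Nora, Omar

Start at Liam.
Its neighbours: Carol, Dave, Heidi, Ivan.
Then their neighbours: Karl, Mona, Nora.
Then next layer: Omar.
Nothing further is reachable.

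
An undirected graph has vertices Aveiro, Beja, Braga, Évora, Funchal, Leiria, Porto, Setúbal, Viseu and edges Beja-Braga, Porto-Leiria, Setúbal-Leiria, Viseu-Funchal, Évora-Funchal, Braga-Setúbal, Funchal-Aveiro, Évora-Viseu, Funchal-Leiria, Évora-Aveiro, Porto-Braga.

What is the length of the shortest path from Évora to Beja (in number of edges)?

Distance 0: Évora.
Distance 1: Aveiro, Funchal, Viseu.
Distance 2: Leiria.
Distance 3: Porto, Setúbal.
Distance 4: Braga.
Distance 5: Beja — contains Beja.

5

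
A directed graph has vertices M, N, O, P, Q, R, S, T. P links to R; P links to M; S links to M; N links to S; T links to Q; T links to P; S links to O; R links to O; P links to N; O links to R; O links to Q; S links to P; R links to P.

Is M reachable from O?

Yes

Explore from O.
Distance 1: reach Q, R.
Distance 2: reach P.
Distance 3: reach M, N.
Found M.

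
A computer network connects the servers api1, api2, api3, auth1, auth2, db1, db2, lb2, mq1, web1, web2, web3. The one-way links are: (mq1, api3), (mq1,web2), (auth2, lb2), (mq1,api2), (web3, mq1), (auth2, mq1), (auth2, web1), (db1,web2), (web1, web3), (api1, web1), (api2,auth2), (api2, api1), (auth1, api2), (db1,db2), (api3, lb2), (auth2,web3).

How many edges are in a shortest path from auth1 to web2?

4

Distance 0: auth1.
Distance 1: api2.
Distance 2: api1, auth2.
Distance 3: lb2, mq1, web1, web3.
Distance 4: api3, web2 — contains web2.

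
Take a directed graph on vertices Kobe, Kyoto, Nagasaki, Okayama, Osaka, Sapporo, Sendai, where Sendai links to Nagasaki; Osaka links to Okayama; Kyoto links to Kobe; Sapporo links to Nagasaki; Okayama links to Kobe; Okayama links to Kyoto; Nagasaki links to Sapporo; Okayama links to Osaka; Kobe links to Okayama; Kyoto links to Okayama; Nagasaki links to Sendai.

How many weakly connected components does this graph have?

From Kobe: component {Kobe, Kyoto, Okayama, Osaka}.
From Nagasaki: component {Nagasaki, Sapporo, Sendai}.
That's 2 components.

2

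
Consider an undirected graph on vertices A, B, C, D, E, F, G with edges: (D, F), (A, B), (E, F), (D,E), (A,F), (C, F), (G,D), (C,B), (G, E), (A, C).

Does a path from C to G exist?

Yes

Explore from C.
Distance 1: reach A, B, F.
Distance 2: reach D, E.
Distance 3: reach G.
Found G.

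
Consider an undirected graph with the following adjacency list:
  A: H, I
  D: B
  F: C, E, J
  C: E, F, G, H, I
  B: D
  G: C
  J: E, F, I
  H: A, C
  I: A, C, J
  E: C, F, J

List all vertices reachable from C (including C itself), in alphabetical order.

Start at C.
Its neighbours: E, F, G, H, I.
Then their neighbours: A, J.
Nothing further is reachable.

A, C, E, F, G, H, I, J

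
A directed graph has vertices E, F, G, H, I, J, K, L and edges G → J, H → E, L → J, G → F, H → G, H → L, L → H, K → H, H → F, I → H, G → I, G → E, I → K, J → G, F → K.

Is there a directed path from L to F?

Yes

Explore from L.
Distance 1: reach H, J.
Distance 2: reach E, F, G.
Found F.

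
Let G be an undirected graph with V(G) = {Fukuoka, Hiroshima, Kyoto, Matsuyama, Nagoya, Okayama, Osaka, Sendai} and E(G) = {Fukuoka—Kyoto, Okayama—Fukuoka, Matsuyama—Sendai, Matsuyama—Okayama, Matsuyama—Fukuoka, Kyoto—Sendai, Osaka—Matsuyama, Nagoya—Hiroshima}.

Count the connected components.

2

From Fukuoka: component {Fukuoka, Kyoto, Matsuyama, Okayama, Osaka, Sendai}.
From Hiroshima: component {Hiroshima, Nagoya}.
That's 2 components.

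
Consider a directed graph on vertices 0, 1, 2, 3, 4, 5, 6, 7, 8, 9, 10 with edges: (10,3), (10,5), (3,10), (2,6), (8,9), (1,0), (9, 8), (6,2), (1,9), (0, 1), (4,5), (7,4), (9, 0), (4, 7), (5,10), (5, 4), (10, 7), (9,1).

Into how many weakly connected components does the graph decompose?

From 0: component {0, 1, 8, 9}.
From 2: component {2, 6}.
From 3: component {3, 4, 5, 7, 10}.
That's 3 components.

3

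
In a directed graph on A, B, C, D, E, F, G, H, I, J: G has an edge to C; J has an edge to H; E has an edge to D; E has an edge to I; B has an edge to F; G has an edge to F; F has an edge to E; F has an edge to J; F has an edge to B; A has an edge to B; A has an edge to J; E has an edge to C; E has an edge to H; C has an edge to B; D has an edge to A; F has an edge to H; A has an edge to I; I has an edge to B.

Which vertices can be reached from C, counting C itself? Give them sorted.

A, B, C, D, E, F, H, I, J

Start at C.
Its neighbours: B.
Then their neighbours: F.
Then next layer: E, H, J.
Then next layer: D, I.
Then next layer: A.
Nothing further is reachable.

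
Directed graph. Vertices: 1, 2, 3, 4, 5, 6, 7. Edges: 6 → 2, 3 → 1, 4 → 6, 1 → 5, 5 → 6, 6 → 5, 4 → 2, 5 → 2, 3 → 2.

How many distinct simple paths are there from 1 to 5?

1

1→5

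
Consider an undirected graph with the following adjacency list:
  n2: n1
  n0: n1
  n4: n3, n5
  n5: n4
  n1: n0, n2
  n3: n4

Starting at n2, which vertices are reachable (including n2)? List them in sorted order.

Start at n2.
Its neighbours: n1.
Then their neighbours: n0.
Nothing further is reachable.

n0, n1, n2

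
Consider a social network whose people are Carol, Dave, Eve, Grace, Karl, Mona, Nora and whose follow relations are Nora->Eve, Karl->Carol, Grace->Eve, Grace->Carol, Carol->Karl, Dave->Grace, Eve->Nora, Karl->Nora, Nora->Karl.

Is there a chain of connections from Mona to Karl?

Mona has no outgoing edges, so nothing is reachable from it.

No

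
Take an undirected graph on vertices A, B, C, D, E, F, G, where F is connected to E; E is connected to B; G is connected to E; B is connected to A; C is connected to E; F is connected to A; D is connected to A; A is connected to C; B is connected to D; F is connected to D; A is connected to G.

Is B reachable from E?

Yes

Explore from E.
Distance 1: reach B, C, F, G.
Found B.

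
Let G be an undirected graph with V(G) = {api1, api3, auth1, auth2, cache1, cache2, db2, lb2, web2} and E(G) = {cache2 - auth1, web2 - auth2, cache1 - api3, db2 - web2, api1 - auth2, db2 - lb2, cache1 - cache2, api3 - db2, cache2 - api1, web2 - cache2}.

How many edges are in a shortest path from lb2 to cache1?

3

Distance 0: lb2.
Distance 1: db2.
Distance 2: api3, web2.
Distance 3: auth2, cache1, cache2 — contains cache1.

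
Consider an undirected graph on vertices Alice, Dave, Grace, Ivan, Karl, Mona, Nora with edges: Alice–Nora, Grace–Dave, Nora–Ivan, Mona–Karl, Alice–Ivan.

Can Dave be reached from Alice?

No

Explore from Alice.
Distance 1: reach Ivan, Nora.
The search is exhausted without reaching Dave; it lies in a different component.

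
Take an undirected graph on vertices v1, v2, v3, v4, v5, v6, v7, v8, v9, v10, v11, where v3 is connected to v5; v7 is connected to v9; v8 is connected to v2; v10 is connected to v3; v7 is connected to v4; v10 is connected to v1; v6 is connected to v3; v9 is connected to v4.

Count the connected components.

4

From v1: component {v1, v3, v5, v6, v10}.
From v2: component {v2, v8}.
From v4: component {v4, v7, v9}.
From v11: component {v11}.
That's 4 components.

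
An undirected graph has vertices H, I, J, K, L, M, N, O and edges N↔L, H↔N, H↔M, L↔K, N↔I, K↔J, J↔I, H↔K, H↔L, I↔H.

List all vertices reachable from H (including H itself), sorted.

H, I, J, K, L, M, N

Start at H.
Its neighbours: I, K, L, M, N.
Then their neighbours: J.
Nothing further is reachable.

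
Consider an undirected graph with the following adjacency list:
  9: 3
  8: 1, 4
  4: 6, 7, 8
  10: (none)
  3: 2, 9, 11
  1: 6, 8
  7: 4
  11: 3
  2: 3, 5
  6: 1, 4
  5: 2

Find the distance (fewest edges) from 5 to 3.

2

Distance 0: 5.
Distance 1: 2.
Distance 2: 3 — contains 3.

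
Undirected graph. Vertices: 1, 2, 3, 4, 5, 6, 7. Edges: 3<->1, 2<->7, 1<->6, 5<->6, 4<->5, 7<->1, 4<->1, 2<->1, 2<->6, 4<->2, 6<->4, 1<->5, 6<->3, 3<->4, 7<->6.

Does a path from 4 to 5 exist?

Explore from 4.
Distance 1: reach 1, 2, 3, 5, 6.
Found 5.

Yes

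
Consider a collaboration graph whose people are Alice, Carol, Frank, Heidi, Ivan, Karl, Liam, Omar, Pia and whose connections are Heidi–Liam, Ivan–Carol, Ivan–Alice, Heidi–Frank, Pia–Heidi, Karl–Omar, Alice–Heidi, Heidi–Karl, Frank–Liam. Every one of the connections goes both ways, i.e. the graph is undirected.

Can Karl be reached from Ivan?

Explore from Ivan.
Distance 1: reach Alice, Carol.
Distance 2: reach Heidi.
Distance 3: reach Frank, Karl, Liam, Pia.
Found Karl.

Yes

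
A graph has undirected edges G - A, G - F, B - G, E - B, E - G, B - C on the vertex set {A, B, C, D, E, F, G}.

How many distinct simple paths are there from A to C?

2

A–G–B–C
A–G–E–B–C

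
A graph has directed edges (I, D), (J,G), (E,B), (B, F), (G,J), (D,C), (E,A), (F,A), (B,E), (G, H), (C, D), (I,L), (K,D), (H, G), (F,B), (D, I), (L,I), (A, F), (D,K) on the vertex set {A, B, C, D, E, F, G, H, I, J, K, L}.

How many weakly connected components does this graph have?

3

From A: component {A, B, E, F}.
From C: component {C, D, I, K, L}.
From G: component {G, H, J}.
That's 3 components.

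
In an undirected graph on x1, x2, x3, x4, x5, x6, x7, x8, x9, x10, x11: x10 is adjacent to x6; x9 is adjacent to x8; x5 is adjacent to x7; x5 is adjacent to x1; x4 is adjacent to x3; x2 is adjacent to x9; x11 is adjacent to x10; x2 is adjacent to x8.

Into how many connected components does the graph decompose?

4

From x1: component {x1, x5, x7}.
From x2: component {x2, x8, x9}.
From x3: component {x3, x4}.
From x6: component {x6, x10, x11}.
That's 4 components.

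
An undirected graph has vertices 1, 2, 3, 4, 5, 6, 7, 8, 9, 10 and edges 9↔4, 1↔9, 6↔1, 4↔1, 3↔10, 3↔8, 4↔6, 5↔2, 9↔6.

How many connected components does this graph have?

4

From 1: component {1, 4, 6, 9}.
From 2: component {2, 5}.
From 3: component {3, 8, 10}.
From 7: component {7}.
That's 4 components.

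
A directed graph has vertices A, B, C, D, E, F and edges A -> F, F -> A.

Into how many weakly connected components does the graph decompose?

5

From A: component {A, F}.
From B: component {B}.
From C: component {C}.
From D: component {D}.
From E: component {E}.
That's 5 components.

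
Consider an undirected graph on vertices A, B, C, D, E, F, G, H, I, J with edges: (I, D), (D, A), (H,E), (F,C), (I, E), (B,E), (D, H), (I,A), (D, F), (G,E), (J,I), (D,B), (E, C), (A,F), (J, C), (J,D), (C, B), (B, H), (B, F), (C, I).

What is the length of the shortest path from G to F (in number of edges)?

3

Distance 0: G.
Distance 1: E.
Distance 2: B, C, H, I.
Distance 3: A, D, F, J — contains F.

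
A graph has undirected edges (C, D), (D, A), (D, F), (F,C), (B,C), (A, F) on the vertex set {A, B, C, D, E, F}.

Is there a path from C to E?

Explore from C.
Distance 1: reach B, D, F.
Distance 2: reach A.
The search is exhausted without reaching E; it lies in a different component.

No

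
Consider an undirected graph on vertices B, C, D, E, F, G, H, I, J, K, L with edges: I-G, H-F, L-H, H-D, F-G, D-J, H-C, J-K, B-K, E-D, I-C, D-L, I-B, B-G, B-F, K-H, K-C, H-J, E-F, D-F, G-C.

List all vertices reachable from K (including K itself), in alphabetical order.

Start at K.
Its neighbours: B, C, H, J.
Then their neighbours: D, F, G, I, L.
Then next layer: E.
Every vertex is now reached.

B, C, D, E, F, G, H, I, J, K, L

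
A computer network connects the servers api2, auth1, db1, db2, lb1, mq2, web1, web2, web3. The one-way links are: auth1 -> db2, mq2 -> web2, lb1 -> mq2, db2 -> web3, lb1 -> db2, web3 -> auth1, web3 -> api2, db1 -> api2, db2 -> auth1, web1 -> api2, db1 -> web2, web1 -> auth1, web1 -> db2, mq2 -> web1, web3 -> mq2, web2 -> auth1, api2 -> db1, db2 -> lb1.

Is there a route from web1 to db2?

Explore from web1.
Distance 1: reach api2, auth1, db2.
Found db2.

Yes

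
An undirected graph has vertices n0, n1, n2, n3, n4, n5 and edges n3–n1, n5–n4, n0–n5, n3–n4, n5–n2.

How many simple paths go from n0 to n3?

1

n0–n5–n4–n3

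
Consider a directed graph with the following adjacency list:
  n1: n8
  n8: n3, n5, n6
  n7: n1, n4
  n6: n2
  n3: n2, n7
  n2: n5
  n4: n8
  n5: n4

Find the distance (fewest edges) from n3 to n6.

Distance 0: n3.
Distance 1: n2, n7.
Distance 2: n1, n4, n5.
Distance 3: n8.
Distance 4: n6 — contains n6.

4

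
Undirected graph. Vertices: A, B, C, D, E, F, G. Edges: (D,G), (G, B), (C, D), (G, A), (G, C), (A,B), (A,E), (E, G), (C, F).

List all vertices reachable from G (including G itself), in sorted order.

Start at G.
Its neighbours: A, B, C, D, E.
Then their neighbours: F.
Every vertex is now reached.

A, B, C, D, E, F, G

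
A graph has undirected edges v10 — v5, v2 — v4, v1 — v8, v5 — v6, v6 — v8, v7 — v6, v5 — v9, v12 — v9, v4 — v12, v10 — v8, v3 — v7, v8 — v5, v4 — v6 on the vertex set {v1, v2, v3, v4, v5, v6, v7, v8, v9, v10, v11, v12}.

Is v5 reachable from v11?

No

v11 has no edges, so nothing is reachable from it.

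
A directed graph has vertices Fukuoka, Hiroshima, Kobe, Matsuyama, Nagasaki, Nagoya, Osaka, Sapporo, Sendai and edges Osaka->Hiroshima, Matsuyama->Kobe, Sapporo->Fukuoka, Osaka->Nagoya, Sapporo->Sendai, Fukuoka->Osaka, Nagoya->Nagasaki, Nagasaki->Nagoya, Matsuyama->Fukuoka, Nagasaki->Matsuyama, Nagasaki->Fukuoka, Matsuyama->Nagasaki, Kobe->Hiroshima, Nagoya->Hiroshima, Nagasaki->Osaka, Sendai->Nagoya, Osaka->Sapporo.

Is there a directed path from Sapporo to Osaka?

Explore from Sapporo.
Distance 1: reach Fukuoka, Sendai.
Distance 2: reach Nagoya, Osaka.
Found Osaka.

Yes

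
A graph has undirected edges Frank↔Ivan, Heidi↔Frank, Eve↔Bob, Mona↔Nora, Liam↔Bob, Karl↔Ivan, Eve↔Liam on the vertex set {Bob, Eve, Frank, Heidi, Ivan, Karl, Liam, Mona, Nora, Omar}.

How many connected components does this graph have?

4

From Bob: component {Bob, Eve, Liam}.
From Frank: component {Frank, Heidi, Ivan, Karl}.
From Mona: component {Mona, Nora}.
From Omar: component {Omar}.
That's 4 components.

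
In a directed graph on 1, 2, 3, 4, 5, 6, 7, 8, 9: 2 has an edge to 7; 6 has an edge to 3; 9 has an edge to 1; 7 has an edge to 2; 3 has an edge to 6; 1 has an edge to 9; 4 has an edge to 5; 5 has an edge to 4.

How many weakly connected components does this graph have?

5

From 1: component {1, 9}.
From 2: component {2, 7}.
From 3: component {3, 6}.
From 4: component {4, 5}.
From 8: component {8}.
That's 5 components.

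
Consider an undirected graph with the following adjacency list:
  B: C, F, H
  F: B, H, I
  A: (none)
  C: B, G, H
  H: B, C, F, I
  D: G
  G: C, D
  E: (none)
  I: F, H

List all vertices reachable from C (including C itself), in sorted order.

Start at C.
Its neighbours: B, G, H.
Then their neighbours: D, F, I.
Nothing further is reachable.

B, C, D, F, G, H, I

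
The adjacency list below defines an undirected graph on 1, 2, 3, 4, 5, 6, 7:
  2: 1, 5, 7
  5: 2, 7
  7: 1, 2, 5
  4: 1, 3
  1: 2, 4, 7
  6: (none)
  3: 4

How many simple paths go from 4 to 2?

3

4–1–2
4–1–7–2
4–1–7–5–2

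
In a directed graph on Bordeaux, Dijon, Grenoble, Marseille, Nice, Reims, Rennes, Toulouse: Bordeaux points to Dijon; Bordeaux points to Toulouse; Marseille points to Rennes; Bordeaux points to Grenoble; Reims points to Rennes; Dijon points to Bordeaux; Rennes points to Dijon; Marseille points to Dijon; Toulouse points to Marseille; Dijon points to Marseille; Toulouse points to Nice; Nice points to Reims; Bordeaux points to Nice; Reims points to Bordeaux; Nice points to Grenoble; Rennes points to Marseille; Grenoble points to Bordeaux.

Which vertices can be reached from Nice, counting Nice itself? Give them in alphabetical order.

Start at Nice.
Its neighbours: Grenoble, Reims.
Then their neighbours: Bordeaux, Rennes.
Then next layer: Dijon, Marseille, Toulouse.
Every vertex is now reached.

Bordeaux, Dijon, Grenoble, Marseille, Nice, Reims, Rennes, Toulouse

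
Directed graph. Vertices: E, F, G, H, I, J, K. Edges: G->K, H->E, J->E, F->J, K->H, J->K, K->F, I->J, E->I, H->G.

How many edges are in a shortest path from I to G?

Distance 0: I.
Distance 1: J.
Distance 2: E, K.
Distance 3: F, H.
Distance 4: G — contains G.

4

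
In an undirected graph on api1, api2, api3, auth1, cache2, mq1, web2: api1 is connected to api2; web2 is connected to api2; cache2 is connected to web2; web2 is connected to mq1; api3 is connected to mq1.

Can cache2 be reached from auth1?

auth1 has no edges, so nothing is reachable from it.

No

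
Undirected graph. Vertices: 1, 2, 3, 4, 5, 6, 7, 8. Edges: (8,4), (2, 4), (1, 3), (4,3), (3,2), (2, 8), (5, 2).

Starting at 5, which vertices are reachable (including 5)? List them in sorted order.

1, 2, 3, 4, 5, 8

Start at 5.
Its neighbours: 2.
Then their neighbours: 3, 4, 8.
Then next layer: 1.
Nothing further is reachable.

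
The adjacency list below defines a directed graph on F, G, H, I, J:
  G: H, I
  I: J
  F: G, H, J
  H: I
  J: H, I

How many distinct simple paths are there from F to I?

5

F→G→H→I
F→G→I
F→H→I
F→J→H→I
F→J→I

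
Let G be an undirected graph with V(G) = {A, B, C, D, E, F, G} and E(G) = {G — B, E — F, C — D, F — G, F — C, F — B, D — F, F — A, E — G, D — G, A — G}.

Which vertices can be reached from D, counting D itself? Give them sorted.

A, B, C, D, E, F, G

Start at D.
Its neighbours: C, F, G.
Then their neighbours: A, B, E.
Every vertex is now reached.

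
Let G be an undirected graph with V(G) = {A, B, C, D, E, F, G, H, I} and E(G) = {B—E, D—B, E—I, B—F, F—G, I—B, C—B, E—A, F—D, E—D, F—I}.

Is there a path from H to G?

No

H has no edges, so nothing is reachable from it.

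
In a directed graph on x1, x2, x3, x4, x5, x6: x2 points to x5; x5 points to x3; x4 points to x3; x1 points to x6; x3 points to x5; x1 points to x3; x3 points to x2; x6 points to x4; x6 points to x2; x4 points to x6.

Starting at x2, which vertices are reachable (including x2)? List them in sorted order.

x2, x3, x5

Start at x2.
Its neighbours: x5.
Then their neighbours: x3.
Nothing further is reachable.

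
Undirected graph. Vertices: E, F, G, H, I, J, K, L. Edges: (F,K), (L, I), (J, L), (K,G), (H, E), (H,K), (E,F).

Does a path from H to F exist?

Explore from H.
Distance 1: reach E, K.
Distance 2: reach F, G.
Found F.

Yes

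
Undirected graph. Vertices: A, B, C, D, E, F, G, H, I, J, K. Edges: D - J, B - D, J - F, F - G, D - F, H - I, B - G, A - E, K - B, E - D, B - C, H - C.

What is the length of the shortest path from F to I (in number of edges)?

5

Distance 0: F.
Distance 1: D, G, J.
Distance 2: B, E.
Distance 3: A, C, K.
Distance 4: H.
Distance 5: I — contains I.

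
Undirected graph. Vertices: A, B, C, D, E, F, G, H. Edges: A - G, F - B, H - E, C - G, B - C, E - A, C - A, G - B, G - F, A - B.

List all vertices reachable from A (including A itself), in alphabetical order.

A, B, C, E, F, G, H

Start at A.
Its neighbours: B, C, E, G.
Then their neighbours: F, H.
Nothing further is reachable.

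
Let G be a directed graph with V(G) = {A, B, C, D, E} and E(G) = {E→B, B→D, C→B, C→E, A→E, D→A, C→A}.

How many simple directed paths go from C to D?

C→A→E→B→D
C→B→D
C→E→B→D

3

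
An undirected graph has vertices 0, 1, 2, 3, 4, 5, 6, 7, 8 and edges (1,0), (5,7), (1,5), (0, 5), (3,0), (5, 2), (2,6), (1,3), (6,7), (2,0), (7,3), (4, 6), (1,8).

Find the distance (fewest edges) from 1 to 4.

Distance 0: 1.
Distance 1: 0, 3, 5, 8.
Distance 2: 2, 7.
Distance 3: 6.
Distance 4: 4 — contains 4.

4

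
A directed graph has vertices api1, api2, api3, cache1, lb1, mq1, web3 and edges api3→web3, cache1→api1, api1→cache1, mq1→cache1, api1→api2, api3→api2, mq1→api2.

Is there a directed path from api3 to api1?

Explore from api3.
Distance 1: reach api2, web3.
The search from api3 is exhausted; no directed path reaches api1.

No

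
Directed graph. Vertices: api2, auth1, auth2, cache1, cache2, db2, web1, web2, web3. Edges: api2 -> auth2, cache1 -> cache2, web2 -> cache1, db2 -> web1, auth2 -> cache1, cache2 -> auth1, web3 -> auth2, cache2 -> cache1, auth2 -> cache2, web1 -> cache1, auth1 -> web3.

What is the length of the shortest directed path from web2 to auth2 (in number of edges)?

Distance 0: web2.
Distance 1: cache1.
Distance 2: cache2.
Distance 3: auth1.
Distance 4: web3.
Distance 5: auth2 — contains auth2.

5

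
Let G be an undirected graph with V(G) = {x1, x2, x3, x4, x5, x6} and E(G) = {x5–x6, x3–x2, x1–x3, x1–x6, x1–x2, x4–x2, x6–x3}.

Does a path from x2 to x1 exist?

Yes

Explore from x2.
Distance 1: reach x1, x3, x4.
Found x1.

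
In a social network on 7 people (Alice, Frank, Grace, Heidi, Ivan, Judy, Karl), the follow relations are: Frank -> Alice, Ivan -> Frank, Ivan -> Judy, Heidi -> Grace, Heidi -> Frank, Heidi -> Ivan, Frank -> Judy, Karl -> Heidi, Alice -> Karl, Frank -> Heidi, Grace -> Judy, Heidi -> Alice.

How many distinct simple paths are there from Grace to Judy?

1

Grace→Judy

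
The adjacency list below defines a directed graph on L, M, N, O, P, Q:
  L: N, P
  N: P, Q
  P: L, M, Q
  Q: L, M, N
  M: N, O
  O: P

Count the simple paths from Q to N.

5

Q→L→N
Q→L→P→M→N
Q→M→N
Q→M→O→P→L→N
Q→N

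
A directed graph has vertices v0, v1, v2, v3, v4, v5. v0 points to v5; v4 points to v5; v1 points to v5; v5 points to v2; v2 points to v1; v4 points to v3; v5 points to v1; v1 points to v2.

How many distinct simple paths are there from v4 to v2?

v4→v5→v1→v2
v4→v5→v2

2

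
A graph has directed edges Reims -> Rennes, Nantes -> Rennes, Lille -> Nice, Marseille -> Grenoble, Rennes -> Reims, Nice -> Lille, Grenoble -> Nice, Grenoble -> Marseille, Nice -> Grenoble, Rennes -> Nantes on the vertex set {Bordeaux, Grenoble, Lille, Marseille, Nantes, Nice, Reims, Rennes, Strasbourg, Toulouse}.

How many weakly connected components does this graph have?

From Bordeaux: component {Bordeaux}.
From Grenoble: component {Grenoble, Lille, Marseille, Nice}.
From Nantes: component {Nantes, Reims, Rennes}.
From Strasbourg: component {Strasbourg}.
From Toulouse: component {Toulouse}.
That's 5 components.

5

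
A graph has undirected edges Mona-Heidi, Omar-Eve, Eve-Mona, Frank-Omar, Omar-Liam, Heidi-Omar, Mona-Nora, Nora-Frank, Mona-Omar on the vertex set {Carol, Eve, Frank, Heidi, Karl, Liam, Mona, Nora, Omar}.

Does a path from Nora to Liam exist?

Yes

Explore from Nora.
Distance 1: reach Frank, Mona.
Distance 2: reach Eve, Heidi, Omar.
Distance 3: reach Liam.
Found Liam.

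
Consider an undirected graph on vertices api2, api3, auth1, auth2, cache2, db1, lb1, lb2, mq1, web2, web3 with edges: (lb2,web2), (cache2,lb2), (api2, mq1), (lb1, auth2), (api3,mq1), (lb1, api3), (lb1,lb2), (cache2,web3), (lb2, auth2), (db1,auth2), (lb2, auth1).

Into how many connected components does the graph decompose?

1

From api2: component {api2, api3, auth1, auth2, cache2, db1, lb1, lb2, mq1, web2, web3}.
That's 1 component.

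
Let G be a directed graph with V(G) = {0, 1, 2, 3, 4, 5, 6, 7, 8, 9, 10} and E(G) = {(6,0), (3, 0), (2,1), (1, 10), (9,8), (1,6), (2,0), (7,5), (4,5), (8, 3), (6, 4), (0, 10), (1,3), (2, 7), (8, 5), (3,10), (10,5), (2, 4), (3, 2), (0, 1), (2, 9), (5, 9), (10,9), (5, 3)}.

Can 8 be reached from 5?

Explore from 5.
Distance 1: reach 3, 9.
Distance 2: reach 0, 2, 8, 10.
Found 8.

Yes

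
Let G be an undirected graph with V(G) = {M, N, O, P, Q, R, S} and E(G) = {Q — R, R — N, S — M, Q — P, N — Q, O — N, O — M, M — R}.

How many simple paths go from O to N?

3

O–M–R–N
O–M–R–Q–N
O–N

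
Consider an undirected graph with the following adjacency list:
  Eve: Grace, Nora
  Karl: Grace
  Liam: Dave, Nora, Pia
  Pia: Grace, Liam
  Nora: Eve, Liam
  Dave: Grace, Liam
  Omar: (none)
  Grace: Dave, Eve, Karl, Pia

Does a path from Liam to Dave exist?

Yes

Explore from Liam.
Distance 1: reach Dave, Nora, Pia.
Found Dave.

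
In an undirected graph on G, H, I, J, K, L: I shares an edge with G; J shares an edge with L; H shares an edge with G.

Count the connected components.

3

From G: component {G, H, I}.
From J: component {J, L}.
From K: component {K}.
That's 3 components.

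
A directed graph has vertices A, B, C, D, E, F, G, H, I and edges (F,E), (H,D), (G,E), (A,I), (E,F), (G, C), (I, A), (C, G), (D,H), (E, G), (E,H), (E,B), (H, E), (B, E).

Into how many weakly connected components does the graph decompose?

From A: component {A, I}.
From B: component {B, C, D, E, F, G, H}.
That's 2 components.

2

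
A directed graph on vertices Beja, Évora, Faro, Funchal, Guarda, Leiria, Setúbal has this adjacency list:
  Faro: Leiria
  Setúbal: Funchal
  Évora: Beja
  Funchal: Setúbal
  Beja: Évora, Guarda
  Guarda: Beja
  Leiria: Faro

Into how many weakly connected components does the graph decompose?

3

From Beja: component {Beja, Évora, Guarda}.
From Faro: component {Faro, Leiria}.
From Funchal: component {Funchal, Setúbal}.
That's 3 components.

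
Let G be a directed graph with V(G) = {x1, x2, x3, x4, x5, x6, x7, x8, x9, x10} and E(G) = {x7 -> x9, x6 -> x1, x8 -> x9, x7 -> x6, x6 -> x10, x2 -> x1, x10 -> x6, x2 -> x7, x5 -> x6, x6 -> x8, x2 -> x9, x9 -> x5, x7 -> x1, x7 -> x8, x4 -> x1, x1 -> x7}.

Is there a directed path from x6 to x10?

Explore from x6.
Distance 1: reach x1, x8, x10.
Found x10.

Yes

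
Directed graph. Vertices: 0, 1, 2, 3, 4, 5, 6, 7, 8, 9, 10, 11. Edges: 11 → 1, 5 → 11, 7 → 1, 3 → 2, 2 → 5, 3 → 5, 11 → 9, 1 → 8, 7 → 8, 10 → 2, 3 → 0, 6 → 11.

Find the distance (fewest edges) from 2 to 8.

Distance 0: 2.
Distance 1: 5.
Distance 2: 11.
Distance 3: 1, 9.
Distance 4: 8 — contains 8.

4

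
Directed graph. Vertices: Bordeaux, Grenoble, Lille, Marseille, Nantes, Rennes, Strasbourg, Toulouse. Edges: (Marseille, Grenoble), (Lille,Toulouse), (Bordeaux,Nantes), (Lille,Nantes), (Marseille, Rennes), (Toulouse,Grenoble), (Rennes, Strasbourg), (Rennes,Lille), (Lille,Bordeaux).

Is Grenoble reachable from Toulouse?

Explore from Toulouse.
Distance 1: reach Grenoble.
Found Grenoble.

Yes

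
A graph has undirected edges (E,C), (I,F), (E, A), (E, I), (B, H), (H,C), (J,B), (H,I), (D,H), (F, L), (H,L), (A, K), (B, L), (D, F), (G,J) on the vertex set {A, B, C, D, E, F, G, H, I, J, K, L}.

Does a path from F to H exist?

Explore from F.
Distance 1: reach D, I, L.
Distance 2: reach B, E, H.
Found H.

Yes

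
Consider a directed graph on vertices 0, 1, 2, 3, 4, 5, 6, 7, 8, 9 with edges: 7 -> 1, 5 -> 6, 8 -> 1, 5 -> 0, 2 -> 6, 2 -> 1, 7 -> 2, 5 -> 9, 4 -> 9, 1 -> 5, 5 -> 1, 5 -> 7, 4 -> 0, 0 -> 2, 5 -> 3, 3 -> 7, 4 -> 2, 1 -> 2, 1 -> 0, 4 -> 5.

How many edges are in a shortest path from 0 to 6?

Distance 0: 0.
Distance 1: 2.
Distance 2: 1, 6 — contains 6.

2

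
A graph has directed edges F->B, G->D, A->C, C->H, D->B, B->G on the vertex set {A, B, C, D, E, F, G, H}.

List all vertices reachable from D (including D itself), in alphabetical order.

Start at D.
Its neighbours: B.
Then their neighbours: G.
Nothing further is reachable.

B, D, G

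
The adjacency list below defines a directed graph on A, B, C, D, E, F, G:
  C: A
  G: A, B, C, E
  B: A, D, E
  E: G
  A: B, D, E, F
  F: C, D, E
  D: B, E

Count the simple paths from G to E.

G→A→B→D→E
G→A→B→E
G→A→D→B→E
G→A→D→E
G→A→E
G→A→F→D→B→E
G→A→F→D→E
G→A→F→E
... and 15 more.

23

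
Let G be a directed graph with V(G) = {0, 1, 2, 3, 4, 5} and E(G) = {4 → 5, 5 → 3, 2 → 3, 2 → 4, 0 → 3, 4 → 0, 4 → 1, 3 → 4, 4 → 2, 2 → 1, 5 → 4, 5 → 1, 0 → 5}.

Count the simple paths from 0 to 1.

8

0→3→4→1
0→3→4→2→1
0→3→4→5→1
0→5→1
0→5→3→4→1
0→5→3→4→2→1
0→5→4→1
0→5→4→2→1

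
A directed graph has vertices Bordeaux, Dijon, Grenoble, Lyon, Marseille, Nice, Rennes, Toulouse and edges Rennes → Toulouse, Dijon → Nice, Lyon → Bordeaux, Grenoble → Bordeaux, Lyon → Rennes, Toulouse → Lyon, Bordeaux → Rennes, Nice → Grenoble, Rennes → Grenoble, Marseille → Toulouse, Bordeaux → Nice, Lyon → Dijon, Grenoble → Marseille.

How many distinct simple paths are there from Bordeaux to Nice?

3

Bordeaux→Nice
Bordeaux→Rennes→Grenoble→Marseille→Toulouse→Lyon→Dijon→Nice
Bordeaux→Rennes→Toulouse→Lyon→Dijon→Nice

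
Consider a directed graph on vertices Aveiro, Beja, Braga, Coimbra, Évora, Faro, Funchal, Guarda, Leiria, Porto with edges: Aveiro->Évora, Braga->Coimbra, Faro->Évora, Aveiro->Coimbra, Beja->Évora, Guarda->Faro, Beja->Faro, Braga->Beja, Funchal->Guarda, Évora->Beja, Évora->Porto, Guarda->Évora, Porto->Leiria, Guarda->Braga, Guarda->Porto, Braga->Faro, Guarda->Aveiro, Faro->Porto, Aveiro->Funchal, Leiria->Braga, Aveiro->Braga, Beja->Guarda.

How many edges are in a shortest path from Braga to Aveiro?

Distance 0: Braga.
Distance 1: Beja, Coimbra, Faro.
Distance 2: Évora, Guarda, Porto.
Distance 3: Aveiro, Leiria — contains Aveiro.

3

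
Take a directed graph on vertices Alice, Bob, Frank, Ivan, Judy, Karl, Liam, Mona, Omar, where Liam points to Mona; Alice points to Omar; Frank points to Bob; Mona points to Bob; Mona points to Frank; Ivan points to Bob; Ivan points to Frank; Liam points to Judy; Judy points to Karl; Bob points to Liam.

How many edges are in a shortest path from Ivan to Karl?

Distance 0: Ivan.
Distance 1: Bob, Frank.
Distance 2: Liam.
Distance 3: Judy, Mona.
Distance 4: Karl — contains Karl.

4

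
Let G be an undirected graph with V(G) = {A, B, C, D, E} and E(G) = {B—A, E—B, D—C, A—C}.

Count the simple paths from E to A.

1

E–B–A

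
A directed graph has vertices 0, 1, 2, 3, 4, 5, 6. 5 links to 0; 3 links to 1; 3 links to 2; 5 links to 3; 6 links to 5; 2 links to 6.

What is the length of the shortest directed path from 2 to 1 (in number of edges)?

Distance 0: 2.
Distance 1: 6.
Distance 2: 5.
Distance 3: 0, 3.
Distance 4: 1 — contains 1.

4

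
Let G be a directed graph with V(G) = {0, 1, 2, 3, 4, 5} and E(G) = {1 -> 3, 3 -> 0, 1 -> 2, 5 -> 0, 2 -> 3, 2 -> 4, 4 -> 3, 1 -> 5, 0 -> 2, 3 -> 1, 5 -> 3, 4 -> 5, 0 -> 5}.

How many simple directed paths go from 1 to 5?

6

1→2→3→0→5
1→2→4→3→0→5
1→2→4→5
1→3→0→2→4→5
1→3→0→5
1→5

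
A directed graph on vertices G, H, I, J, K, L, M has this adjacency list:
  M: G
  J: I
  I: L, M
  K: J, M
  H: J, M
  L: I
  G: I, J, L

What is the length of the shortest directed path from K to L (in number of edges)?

Distance 0: K.
Distance 1: J, M.
Distance 2: G, I.
Distance 3: L — contains L.

3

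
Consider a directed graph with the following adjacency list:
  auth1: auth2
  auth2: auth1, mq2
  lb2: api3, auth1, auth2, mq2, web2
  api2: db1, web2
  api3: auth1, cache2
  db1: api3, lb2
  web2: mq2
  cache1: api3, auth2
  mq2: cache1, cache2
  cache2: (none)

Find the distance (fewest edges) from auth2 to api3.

3

Distance 0: auth2.
Distance 1: auth1, mq2.
Distance 2: cache1, cache2.
Distance 3: api3 — contains api3.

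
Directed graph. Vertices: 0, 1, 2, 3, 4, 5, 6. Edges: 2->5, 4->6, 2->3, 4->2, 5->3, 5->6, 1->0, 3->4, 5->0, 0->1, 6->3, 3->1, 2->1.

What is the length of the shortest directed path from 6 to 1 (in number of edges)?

Distance 0: 6.
Distance 1: 3.
Distance 2: 1, 4 — contains 1.

2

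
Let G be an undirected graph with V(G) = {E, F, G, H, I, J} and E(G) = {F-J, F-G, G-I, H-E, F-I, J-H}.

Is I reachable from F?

Yes

Explore from F.
Distance 1: reach G, I, J.
Found I.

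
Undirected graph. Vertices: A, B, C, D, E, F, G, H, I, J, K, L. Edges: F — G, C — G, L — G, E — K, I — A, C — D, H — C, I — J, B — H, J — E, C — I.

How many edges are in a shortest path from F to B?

Distance 0: F.
Distance 1: G.
Distance 2: C, L.
Distance 3: D, H, I.
Distance 4: A, B, J — contains B.

4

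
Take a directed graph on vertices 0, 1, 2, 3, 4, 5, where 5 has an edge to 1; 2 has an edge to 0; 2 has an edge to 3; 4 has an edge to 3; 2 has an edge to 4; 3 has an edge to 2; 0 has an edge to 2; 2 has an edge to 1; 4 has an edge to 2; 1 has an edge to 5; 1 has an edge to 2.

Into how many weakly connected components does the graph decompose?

From 0: component {0, 1, 2, 3, 4, 5}.
That's 1 component.

1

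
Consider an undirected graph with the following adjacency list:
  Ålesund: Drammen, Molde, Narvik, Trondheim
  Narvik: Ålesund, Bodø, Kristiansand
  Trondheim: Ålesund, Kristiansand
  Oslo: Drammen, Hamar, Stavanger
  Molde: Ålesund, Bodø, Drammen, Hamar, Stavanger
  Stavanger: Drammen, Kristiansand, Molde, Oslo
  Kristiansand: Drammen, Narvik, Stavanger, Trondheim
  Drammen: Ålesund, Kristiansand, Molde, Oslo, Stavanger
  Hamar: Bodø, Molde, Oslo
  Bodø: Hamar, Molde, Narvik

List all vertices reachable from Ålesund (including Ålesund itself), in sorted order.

Start at Ålesund.
Its neighbours: Drammen, Molde, Narvik, Trondheim.
Then their neighbours: Bodø, Hamar, Kristiansand, Oslo, Stavanger.
Every vertex is now reached.

Ålesund, Bodø, Drammen, Hamar, Kristiansand, Molde, Narvik, Oslo, Stavanger, Trondheim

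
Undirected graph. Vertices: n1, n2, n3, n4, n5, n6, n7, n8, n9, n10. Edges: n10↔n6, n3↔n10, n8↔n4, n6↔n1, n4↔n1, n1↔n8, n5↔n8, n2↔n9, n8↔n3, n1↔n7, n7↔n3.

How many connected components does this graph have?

2

From n1: component {n1, n3, n4, n5, n6, n7, n8, n10}.
From n2: component {n2, n9}.
That's 2 components.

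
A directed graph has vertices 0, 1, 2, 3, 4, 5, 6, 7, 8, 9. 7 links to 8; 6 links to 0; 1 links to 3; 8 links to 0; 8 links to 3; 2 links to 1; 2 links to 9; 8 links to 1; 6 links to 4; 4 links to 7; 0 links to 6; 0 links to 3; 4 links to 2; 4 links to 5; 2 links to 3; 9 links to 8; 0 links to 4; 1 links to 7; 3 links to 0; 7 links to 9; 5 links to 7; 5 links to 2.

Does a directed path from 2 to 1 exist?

Yes

Explore from 2.
Distance 1: reach 1, 3, 9.
Found 1.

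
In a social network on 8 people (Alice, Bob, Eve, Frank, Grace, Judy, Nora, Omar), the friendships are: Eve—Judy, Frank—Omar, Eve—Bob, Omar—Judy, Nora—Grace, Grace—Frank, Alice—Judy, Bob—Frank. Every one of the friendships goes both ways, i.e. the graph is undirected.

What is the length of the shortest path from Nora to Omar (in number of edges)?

Distance 0: Nora.
Distance 1: Grace.
Distance 2: Frank.
Distance 3: Bob, Omar — contains Omar.

3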